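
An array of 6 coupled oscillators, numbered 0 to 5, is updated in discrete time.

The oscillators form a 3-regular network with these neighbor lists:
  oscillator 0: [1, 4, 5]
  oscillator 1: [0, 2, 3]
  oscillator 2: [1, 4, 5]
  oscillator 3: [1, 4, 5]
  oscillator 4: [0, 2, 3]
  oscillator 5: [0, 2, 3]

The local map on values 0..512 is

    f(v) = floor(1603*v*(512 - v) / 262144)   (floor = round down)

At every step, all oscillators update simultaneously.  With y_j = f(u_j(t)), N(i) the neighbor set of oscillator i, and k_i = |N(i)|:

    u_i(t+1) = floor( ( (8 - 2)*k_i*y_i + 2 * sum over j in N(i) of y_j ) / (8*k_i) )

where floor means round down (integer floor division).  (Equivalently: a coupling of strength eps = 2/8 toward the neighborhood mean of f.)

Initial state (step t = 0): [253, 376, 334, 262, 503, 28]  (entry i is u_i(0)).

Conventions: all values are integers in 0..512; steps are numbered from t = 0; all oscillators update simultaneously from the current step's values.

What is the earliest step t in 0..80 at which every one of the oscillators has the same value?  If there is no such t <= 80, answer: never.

Answer: 36
Key observation: Synchronization is absorbing here: once all oscillators are equal they stay equal, and step 36 is the first all-equal step.

Derivation:
t=0: [253, 376, 334, 262, 503, 28]  (not all equal)
t=1: [335, 330, 307, 335, 117, 158]  (not all equal)
t=2: [354, 367, 370, 354, 303, 348]  (not all equal)
t=3: [344, 327, 329, 344, 374, 344]  (not all equal)
t=4: [351, 366, 362, 351, 325, 354]  (not all equal)
t=5: [345, 329, 335, 345, 363, 341]  (not all equal)
t=6: [351, 364, 359, 351, 336, 355]  (not all equal)
t=7: [344, 332, 337, 344, 356, 340]  (not all equal)
t=8: [353, 362, 358, 353, 343, 356]  (not all equal)
t=9: [342, 334, 338, 342, 350, 339]  (not all equal)
t=10: [355, 361, 358, 355, 348, 357]  (not all equal)
t=11: [339, 334, 337, 339, 345, 338]  (not all equal)
t=12: [358, 361, 359, 358, 353, 358]  (not all equal)
t=13: [337, 333, 335, 337, 341, 336]  (not all equal)
t=14: [360, 363, 361, 360, 357, 360]  (not all equal)
t=15: [334, 330, 333, 334, 336, 333]  (not all equal)
t=16: [363, 366, 364, 363, 361, 363]  (not all equal)
t=17: [329, 326, 329, 329, 332, 329]  (not all equal)
t=18: [367, 369, 367, 367, 365, 368]  (not all equal)
t=19: [324, 322, 324, 324, 327, 324]  (not all equal)
t=20: [371, 373, 371, 371, 369, 372]  (not all equal)
t=21: [319, 317, 319, 319, 321, 318]  (not all equal)
t=22: [376, 376, 376, 376, 374, 376]  (not all equal)
t=23: [312, 312, 312, 312, 314, 312]  (not all equal)
t=24: [380, 381, 380, 380, 380, 381]  (not all equal)
t=25: [305, 305, 305, 305, 306, 305]  (not all equal)
t=26: [385, 386, 385, 385, 385, 386]  (not all equal)
t=27: [297, 297, 297, 297, 298, 297]  (not all equal)
t=28: [389, 390, 389, 389, 389, 390]  (not all equal)
t=29: [291, 290, 291, 291, 292, 290]  (not all equal)
t=30: [392, 393, 392, 392, 392, 393]  (not all equal)
t=31: [286, 285, 286, 286, 287, 285]  (not all equal)
t=32: [394, 395, 394, 394, 394, 395]  (not all equal)
t=33: [283, 282, 283, 283, 284, 282]  (not all equal)
t=34: [395, 396, 395, 395, 395, 396]  (not all equal)
t=35: [281, 280, 281, 281, 282, 280]  (not all equal)
t=36: [396, 396, 396, 396, 396, 396]  (all equal)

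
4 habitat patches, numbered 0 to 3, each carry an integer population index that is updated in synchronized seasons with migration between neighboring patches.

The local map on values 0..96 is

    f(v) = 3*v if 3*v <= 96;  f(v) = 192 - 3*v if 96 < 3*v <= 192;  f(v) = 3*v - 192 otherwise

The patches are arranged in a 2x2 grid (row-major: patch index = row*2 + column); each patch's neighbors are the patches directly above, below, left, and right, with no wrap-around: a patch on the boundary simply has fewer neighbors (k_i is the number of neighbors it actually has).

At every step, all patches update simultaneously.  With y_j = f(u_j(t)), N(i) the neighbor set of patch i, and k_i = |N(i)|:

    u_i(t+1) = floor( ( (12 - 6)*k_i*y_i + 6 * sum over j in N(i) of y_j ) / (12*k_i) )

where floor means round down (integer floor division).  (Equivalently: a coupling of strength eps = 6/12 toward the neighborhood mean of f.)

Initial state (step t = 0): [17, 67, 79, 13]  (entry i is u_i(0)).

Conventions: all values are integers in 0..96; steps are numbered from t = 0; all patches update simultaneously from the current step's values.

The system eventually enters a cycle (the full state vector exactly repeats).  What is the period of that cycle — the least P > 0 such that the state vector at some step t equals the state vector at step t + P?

Simulating step by step:
t=0: [17, 67, 79, 13]
t=1: [39, 27, 45, 33]
t=2: [72, 82, 70, 81]
t=3: [30, 45, 27, 43]
t=4: [79, 66, 78, 66]
t=5: [34, 15, 33, 15]
t=6: [79, 56, 80, 57]
t=7: [40, 28, 40, 28]
t=8: [75, 81, 75, 81]
t=9: [37, 46, 37, 46]
t=10: [74, 60, 74, 60]
t=11: [25, 16, 25, 16]
t=12: [68, 54, 68, 54]
t=13: [16, 25, 16, 25]
t=14: [54, 68, 54, 68]
t=15: [25, 16, 25, 16]

Answer: 4
Key observation: The state at step 11, [25, 16, 25, 16], reappears at step 15 — and no state repeats earlier — so the cycle the system enters has period 4.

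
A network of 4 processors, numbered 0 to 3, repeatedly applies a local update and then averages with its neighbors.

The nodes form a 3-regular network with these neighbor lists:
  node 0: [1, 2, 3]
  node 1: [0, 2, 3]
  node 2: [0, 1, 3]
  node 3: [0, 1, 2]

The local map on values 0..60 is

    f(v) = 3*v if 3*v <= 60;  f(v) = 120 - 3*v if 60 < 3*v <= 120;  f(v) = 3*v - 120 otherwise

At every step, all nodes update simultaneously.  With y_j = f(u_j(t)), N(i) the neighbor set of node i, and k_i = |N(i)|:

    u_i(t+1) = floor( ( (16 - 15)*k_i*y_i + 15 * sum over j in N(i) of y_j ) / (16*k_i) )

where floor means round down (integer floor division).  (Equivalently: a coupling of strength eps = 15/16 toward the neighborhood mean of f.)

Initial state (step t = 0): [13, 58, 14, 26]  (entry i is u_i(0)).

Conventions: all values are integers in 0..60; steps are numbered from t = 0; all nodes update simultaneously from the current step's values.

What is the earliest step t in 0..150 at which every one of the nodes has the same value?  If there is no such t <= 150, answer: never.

Simulating step by step:
t=0: [13, 58, 14, 26]  (not all equal)
t=1: [45, 41, 44, 44]  (not all equal)
t=2: [9, 12, 10, 10]  (not all equal)
t=3: [31, 29, 30, 30]  (not all equal)
t=4: [30, 29, 30, 30]  (not all equal)
t=5: [30, 30, 30, 30]  (all equal)

Answer: 5
Key observation: Synchronization is absorbing here: once all nodes are equal they stay equal, and step 5 is the first all-equal step.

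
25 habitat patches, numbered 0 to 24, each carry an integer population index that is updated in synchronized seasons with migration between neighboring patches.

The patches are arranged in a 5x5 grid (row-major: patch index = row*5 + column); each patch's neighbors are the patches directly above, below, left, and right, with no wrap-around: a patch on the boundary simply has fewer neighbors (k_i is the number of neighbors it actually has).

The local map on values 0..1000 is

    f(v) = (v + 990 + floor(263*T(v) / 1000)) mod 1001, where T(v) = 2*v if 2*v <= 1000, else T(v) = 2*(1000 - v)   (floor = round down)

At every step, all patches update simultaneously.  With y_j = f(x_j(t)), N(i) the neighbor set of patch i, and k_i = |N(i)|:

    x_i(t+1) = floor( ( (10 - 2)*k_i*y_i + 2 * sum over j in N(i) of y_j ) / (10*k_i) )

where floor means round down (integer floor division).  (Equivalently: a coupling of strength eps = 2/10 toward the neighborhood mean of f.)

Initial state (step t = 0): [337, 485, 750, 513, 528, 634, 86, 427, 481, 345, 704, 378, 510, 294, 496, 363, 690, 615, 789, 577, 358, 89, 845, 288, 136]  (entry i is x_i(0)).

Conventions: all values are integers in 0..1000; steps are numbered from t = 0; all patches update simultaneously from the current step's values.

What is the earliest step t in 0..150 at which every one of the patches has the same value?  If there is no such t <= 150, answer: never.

Answer: 11
Key observation: Synchronization is absorbing here: once all patches are equal they stay equal, and step 11 is the first all-equal step.

Derivation:
t=0: [337, 485, 750, 513, 528, 634, 86, 427, 481, 345, 704, 378, 510, 294, 496, 363, 690, 615, 789, 577, 358, 89, 845, 288, 136]  (not all equal)
t=1: [556, 682, 837, 763, 739, 750, 233, 635, 695, 560, 806, 580, 727, 505, 712, 581, 775, 814, 833, 752, 494, 252, 822, 475, 278]  (not all equal)
t=2: [793, 805, 897, 875, 857, 830, 440, 799, 836, 794, 880, 780, 850, 776, 841, 800, 848, 897, 889, 841, 709, 466, 855, 718, 488]  (not all equal)
t=3: [892, 882, 933, 928, 918, 891, 707, 885, 908, 895, 924, 878, 913, 889, 909, 895, 903, 936, 928, 902, 840, 739, 902, 856, 763]  (not all equal)
t=4: [936, 929, 953, 953, 949, 932, 866, 932, 944, 940, 948, 929, 945, 938, 943, 938, 939, 955, 951, 938, 910, 878, 936, 920, 887]  (not all equal)
t=5: [957, 953, 964, 965, 963, 954, 931, 955, 961, 960, 962, 954, 961, 959, 960, 958, 958, 965, 963, 957, 945, 935, 956, 951, 939]  (not all equal)
t=6: [967, 965, 970, 971, 971, 966, 958, 966, 969, 970, 969, 966, 969, 969, 969, 968, 968, 971, 970, 967, 962, 959, 967, 965, 961]  (not all equal)
t=7: [972, 972, 973, 974, 974, 972, 969, 972, 973, 974, 973, 972, 973, 974, 973, 972, 972, 974, 973, 972, 970, 969, 972, 972, 970]  (not all equal)
t=8: [975, 975, 975, 976, 976, 975, 974, 975, 975, 976, 975, 975, 975, 976, 975, 975, 975, 975, 975, 975, 974, 974, 975, 975, 974]  (not all equal)
t=9: [977, 976, 977, 977, 977, 976, 976, 976, 977, 977, 977, 976, 977, 977, 977, 976, 976, 977, 977, 976, 976, 976, 976, 976, 976]  (not all equal)
t=10: [977, 977, 977, 978, 978, 977, 977, 977, 977, 978, 977, 977, 977, 978, 977, 977, 977, 977, 977, 977, 977, 977, 977, 977, 977]  (not all equal)
t=11: [978, 978, 978, 978, 978, 978, 978, 978, 978, 978, 978, 978, 978, 978, 978, 978, 978, 978, 978, 978, 978, 978, 978, 978, 978]  (all equal)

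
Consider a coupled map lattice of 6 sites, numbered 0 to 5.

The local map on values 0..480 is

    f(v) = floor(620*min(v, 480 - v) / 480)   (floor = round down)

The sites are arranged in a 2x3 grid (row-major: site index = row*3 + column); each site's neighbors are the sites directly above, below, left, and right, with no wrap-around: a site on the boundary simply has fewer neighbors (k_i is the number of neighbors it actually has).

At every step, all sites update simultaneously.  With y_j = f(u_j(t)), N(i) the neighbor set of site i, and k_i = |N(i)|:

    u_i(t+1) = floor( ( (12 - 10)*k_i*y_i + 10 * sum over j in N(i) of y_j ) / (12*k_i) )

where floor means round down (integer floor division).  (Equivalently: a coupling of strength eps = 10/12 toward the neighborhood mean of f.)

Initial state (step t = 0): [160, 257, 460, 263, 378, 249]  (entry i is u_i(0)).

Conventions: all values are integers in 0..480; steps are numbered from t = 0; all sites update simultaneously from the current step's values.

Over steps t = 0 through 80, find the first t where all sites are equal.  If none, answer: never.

Simulating step by step:
t=0: [160, 257, 460, 263, 378, 249]  (not all equal)
t=1: [271, 148, 248, 187, 262, 114]  (not all equal)
t=2: [224, 267, 190, 269, 207, 266]  (not all equal)
t=3: [276, 268, 270, 277, 273, 259]  (not all equal)
t=4: [266, 268, 277, 264, 272, 271]  (not all equal)
t=5: [276, 269, 269, 273, 272, 265]  (not all equal)
t=6: [268, 268, 274, 265, 271, 271]  (not all equal)
t=7: [274, 269, 270, 272, 272, 267]  (not all equal)
t=8: [269, 268, 273, 267, 271, 270]  (not all equal)
t=9: [273, 269, 271, 271, 272, 268]  (not all equal)
t=10: [269, 268, 271, 267, 270, 269]  (not all equal)
t=11: [273, 271, 271, 272, 272, 270]  (not all equal)
t=12: [268, 268, 269, 267, 269, 268]  (not all equal)
t=13: [273, 272, 272, 272, 273, 272]  (not all equal)
t=14: [267, 267, 268, 267, 267, 267]  (not all equal)
t=15: [275, 274, 274, 275, 275, 274]  (not all equal)
t=16: [264, 264, 266, 264, 265, 265]  (not all equal)
t=17: [279, 277, 277, 278, 278, 276]  (not all equal)
t=18: [260, 260, 262, 259, 261, 261]  (not all equal)
t=19: [284, 282, 282, 283, 283, 281]  (not all equal)
t=20: [254, 254, 255, 253, 255, 254]  (not all equal)
t=21: [291, 290, 290, 290, 291, 290]  (not all equal)
t=22: [244, 244, 245, 244, 244, 244]  (not all equal)
t=23: [304, 303, 303, 304, 304, 303]  (not all equal)
t=24: [227, 227, 228, 227, 227, 227]  (not all equal)
t=25: [293, 293, 293, 293, 293, 293]  (all equal)

Answer: 25
Key observation: Synchronization is absorbing here: once all sites are equal they stay equal, and step 25 is the first all-equal step.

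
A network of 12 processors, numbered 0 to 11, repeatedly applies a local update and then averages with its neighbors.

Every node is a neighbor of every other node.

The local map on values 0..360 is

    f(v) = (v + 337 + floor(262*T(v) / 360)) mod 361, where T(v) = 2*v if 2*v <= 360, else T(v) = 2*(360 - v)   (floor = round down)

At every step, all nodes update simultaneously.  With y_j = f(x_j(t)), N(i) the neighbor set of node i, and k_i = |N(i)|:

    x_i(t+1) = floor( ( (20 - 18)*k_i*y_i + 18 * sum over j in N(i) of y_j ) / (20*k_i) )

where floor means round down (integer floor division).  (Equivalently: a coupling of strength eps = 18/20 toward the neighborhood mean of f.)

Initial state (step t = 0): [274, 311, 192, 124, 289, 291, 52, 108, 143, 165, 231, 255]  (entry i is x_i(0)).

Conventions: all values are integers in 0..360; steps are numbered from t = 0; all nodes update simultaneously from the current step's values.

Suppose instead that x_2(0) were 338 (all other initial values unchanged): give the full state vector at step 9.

Simulating step by step:
t=0: [274, 311, 338, 124, 289, 291, 52, 108, 143, 165, 231, 255]
t=1: [144, 150, 150, 148, 143, 143, 145, 148, 149, 144, 144, 144]
t=2: [333, 334, 334, 334, 333, 333, 334, 334, 334, 333, 333, 333]
t=3: [347, 347, 347, 347, 347, 347, 347, 347, 347, 347, 347, 347]
t=4: [341, 341, 341, 341, 341, 341, 341, 341, 341, 341, 341, 341]
t=5: [344, 344, 344, 344, 344, 344, 344, 344, 344, 344, 344, 344]
t=6: [343, 343, 343, 343, 343, 343, 343, 343, 343, 343, 343, 343]
t=7: [343, 343, 343, 343, 343, 343, 343, 343, 343, 343, 343, 343]
t=8: [343, 343, 343, 343, 343, 343, 343, 343, 343, 343, 343, 343]
t=9: [343, 343, 343, 343, 343, 343, 343, 343, 343, 343, 343, 343]

Answer: [343, 343, 343, 343, 343, 343, 343, 343, 343, 343, 343, 343]
Key observation: This trace re-runs the system from the modified initial state.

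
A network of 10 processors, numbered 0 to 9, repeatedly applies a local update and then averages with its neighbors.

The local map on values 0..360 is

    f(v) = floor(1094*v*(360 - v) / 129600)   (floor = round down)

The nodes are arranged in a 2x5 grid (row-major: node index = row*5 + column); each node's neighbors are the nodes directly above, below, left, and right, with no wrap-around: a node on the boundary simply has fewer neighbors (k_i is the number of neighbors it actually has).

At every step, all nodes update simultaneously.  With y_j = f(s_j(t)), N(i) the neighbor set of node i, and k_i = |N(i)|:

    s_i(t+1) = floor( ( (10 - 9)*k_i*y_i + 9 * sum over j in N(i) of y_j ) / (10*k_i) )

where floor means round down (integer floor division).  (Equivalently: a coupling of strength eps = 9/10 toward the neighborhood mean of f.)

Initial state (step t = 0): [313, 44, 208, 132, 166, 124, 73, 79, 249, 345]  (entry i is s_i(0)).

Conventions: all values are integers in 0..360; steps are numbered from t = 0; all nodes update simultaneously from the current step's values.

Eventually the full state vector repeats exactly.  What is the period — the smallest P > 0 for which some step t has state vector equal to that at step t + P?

Simulating step by step:
t=0: [313, 44, 208, 132, 166, 124, 73, 79, 249, 345]
t=1: [176, 181, 194, 256, 160, 159, 182, 221, 168, 231]
t=2: [271, 272, 253, 266, 240, 272, 267, 270, 247, 269]
t=3: [202, 212, 208, 232, 211, 205, 203, 222, 210, 235]
t=4: [266, 267, 258, 263, 250, 268, 263, 265, 253, 263]
t=5: [208, 215, 213, 226, 216, 212, 210, 220, 215, 228]
t=6: [263, 264, 259, 262, 255, 265, 262, 263, 256, 261]
t=7: [212, 216, 215, 222, 217, 215, 213, 219, 217, 224]
t=8: [262, 263, 260, 261, 257, 263, 261, 262, 258, 260]
t=9: [215, 217, 216, 221, 218, 216, 215, 219, 218, 222]
t=10: [261, 262, 260, 261, 258, 262, 261, 261, 259, 260]
t=11: [216, 218, 217, 220, 218, 217, 216, 218, 218, 220]
t=12: [261, 261, 260, 260, 259, 261, 261, 261, 259, 260]
t=13: [218, 218, 218, 219, 219, 218, 218, 218, 218, 219]
t=14: [261, 261, 260, 260, 260, 261, 261, 261, 260, 260]
t=15: [218, 218, 218, 219, 219, 218, 218, 218, 218, 219]

Answer: 2
Key observation: The state at step 13, [218, 218, 218, 219, 219, 218, 218, 218, 218, 219], reappears at step 15 — and no state repeats earlier — so the cycle the system enters has period 2.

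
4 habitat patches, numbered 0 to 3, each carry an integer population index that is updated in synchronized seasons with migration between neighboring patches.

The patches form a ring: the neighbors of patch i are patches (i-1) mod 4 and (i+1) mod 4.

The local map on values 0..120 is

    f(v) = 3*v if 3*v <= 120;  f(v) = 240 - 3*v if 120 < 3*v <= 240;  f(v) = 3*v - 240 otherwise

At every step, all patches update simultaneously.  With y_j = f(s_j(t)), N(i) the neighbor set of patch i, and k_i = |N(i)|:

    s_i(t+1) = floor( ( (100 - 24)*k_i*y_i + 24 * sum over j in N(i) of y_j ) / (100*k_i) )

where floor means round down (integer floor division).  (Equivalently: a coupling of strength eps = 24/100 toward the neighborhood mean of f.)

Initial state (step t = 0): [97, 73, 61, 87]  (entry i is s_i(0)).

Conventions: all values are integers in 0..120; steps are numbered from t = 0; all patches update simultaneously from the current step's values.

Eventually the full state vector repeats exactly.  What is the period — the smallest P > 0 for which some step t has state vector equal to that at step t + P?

Answer: 8
Key observation: The state at step 43, [77, 45, 77, 45], reappears at step 51 — and no state repeats earlier — so the cycle the system enters has period 8.

Derivation:
t=0: [97, 73, 61, 87]
t=1: [43, 28, 48, 28]
t=2: [104, 88, 93, 88]
t=3: [60, 31, 35, 31]
t=4: [67, 90, 102, 90]
t=5: [36, 35, 57, 35]
t=6: [107, 101, 77, 101]
t=7: [76, 58, 21, 58]
t=8: [24, 59, 63, 59]
t=9: [69, 62, 53, 62]
t=10: [38, 54, 74, 54]
t=11: [105, 75, 32, 75]
t=12: [60, 31, 76, 31]
t=13: [67, 79, 31, 79]
t=14: [30, 18, 71, 18]
t=15: [81, 55, 33, 55]
t=16: [20, 69, 93, 69]
t=17: [53, 36, 37, 36]
t=18: [87, 105, 110, 105]
t=19: [33, 70, 86, 70]
t=20: [82, 36, 20, 36]
t=21: [30, 90, 71, 90]
t=22: [75, 36, 27, 36]
t=23: [37, 93, 87, 93]
t=24: [93, 45, 25, 45]
t=25: [54, 93, 82, 93]
t=26: [68, 39, 13, 39]
t=27: [55, 97, 57, 97]
t=28: [69, 56, 64, 56]
t=29: [42, 64, 53, 64]
t=30: [98, 59, 73, 59]
t=31: [56, 56, 31, 56]
t=32: [72, 74, 87, 74]
t=33: [22, 19, 20, 19]
t=34: [63, 58, 59, 58]
t=35: [54, 63, 63, 63]
t=36: [71, 54, 51, 54]
t=37: [39, 72, 84, 72]
t=38: [94, 33, 14, 33]
t=39: [55, 85, 55, 85]
t=40: [60, 29, 60, 29]
t=41: [66, 80, 66, 80]
t=42: [31, 10, 31, 10]
t=43: [77, 45, 77, 45]
t=44: [32, 81, 32, 81]
t=45: [73, 25, 73, 25]
t=46: [33, 62, 33, 62]
t=47: [88, 64, 88, 64]
t=48: [29, 42, 29, 42]
t=49: [93, 107, 93, 107]
t=50: [49, 70, 49, 70]
t=51: [77, 45, 77, 45]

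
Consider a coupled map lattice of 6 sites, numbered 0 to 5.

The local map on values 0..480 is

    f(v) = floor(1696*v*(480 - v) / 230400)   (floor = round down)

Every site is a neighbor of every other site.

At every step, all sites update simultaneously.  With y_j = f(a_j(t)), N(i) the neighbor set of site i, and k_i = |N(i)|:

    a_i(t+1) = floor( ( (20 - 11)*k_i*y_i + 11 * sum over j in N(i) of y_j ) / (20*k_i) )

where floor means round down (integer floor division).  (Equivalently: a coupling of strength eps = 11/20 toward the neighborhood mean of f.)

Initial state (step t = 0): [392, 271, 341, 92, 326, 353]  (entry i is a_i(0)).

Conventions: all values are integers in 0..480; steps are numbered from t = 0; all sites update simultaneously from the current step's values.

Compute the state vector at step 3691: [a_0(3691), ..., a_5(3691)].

Answer: [177, 177, 177, 177, 177, 177]
Key observation: The state at step 22, [423, 423, 423, 423, 423, 423], reappears at step 26: the system is in a cycle of period 4 from step 22 on.  Therefore the state at step 3691 equals the state at step 22 + ((3691 - 22) mod 4) = 23, which is [177, 177, 177, 177, 177, 177].

Derivation:
t=0: [392, 271, 341, 92, 326, 353]
t=1: [303, 359, 335, 306, 343, 329]
t=2: [372, 347, 360, 371, 356, 362]
t=3: [307, 322, 315, 308, 317, 314]
t=4: [385, 379, 382, 385, 381, 383]
t=5: [272, 276, 274, 272, 275, 273]
t=6: [415, 414, 415, 415, 414, 415]
t=7: [198, 199, 198, 198, 199, 198]
t=8: [411, 411, 411, 411, 411, 411]
t=9: [208, 208, 208, 208, 208, 208]
t=10: [416, 416, 416, 416, 416, 416]
t=11: [195, 195, 195, 195, 195, 195]
t=12: [409, 409, 409, 409, 409, 409]
t=13: [213, 213, 213, 213, 213, 213]
t=14: [418, 418, 418, 418, 418, 418]
t=15: [190, 190, 190, 190, 190, 190]
t=16: [405, 405, 405, 405, 405, 405]
t=17: [223, 223, 223, 223, 223, 223]
t=18: [421, 421, 421, 421, 421, 421]
t=19: [182, 182, 182, 182, 182, 182]
t=20: [399, 399, 399, 399, 399, 399]
t=21: [237, 237, 237, 237, 237, 237]
t=22: [423, 423, 423, 423, 423, 423]
t=23: [177, 177, 177, 177, 177, 177]
t=24: [394, 394, 394, 394, 394, 394]
t=25: [249, 249, 249, 249, 249, 249]
t=26: [423, 423, 423, 423, 423, 423]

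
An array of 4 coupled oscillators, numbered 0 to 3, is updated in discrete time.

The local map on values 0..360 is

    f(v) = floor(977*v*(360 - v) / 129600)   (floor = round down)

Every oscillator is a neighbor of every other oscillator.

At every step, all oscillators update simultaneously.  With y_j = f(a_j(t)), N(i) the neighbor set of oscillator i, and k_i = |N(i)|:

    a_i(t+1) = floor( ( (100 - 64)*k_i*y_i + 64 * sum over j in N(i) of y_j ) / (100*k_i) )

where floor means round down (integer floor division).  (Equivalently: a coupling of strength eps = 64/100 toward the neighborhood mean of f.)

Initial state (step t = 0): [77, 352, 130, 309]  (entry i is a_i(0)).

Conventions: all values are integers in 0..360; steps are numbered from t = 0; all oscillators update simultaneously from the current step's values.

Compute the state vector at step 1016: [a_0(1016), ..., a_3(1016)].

Simulating step by step:
t=0: [77, 352, 130, 309]
t=1: [136, 115, 145, 129]
t=2: [225, 223, 226, 224]
t=3: [228, 228, 228, 228]
t=4: [226, 226, 226, 226]
t=5: [228, 228, 228, 228]

Answer: [226, 226, 226, 226]
Key observation: The state at step 3, [228, 228, 228, 228], reappears at step 5: the system is in a cycle of period 2 from step 3 on.  Therefore the state at step 1016 equals the state at step 3 + ((1016 - 3) mod 2) = 4, which is [226, 226, 226, 226].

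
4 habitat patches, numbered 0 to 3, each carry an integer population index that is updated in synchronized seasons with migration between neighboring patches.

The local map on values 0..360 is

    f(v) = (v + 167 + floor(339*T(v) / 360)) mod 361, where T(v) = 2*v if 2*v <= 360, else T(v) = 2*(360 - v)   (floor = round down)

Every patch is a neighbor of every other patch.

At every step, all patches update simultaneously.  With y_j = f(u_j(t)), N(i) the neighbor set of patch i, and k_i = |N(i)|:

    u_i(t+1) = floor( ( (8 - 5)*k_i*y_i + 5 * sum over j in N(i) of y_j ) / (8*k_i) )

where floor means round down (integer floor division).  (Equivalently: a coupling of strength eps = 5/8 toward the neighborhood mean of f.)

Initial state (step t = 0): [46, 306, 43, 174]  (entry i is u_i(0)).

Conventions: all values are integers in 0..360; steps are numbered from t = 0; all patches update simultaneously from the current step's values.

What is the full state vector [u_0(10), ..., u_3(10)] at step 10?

Answer: [250, 250, 250, 250]

Derivation:
t=0: [46, 306, 43, 174]
t=1: [280, 266, 279, 282]
t=2: [238, 240, 238, 238]
t=3: [272, 272, 272, 272]
t=4: [243, 243, 243, 243]
t=5: [269, 269, 269, 269]
t=6: [246, 246, 246, 246]
t=7: [266, 266, 266, 266]
t=8: [249, 249, 249, 249]
t=9: [264, 264, 264, 264]
t=10: [250, 250, 250, 250]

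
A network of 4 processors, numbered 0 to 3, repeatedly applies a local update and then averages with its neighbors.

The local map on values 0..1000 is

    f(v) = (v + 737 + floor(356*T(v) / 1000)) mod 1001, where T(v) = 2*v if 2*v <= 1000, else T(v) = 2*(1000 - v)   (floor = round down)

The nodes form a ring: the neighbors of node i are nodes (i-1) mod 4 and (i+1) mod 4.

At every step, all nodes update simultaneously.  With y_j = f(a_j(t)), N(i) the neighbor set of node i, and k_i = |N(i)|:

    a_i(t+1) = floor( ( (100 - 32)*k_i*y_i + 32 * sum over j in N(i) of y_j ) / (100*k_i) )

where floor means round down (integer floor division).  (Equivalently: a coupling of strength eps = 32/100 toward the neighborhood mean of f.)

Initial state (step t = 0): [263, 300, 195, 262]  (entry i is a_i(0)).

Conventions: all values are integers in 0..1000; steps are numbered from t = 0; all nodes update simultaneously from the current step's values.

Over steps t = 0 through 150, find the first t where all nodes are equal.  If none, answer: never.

Answer: 11
Key observation: Synchronization is absorbing here: once all nodes are equal they stay equal, and step 11 is the first all-equal step.

Derivation:
t=0: [263, 300, 195, 262]  (not all equal)
t=1: [195, 210, 116, 165]  (not all equal)
t=2: [65, 225, 653, 172]  (not all equal)
t=3: [600, 319, 456, 257]  (not all equal)
t=4: [494, 373, 424, 300]  (not all equal)
t=5: [494, 421, 413, 336]  (not all equal)
t=6: [517, 473, 423, 375]  (not all equal)
t=7: [552, 539, 460, 426]  (not all equal)
t=8: [582, 590, 526, 496]  (not all equal)
t=9: [610, 613, 599, 592]  (not all equal)
t=10: [622, 623, 620, 619]  (not all equal)
t=11: [626, 626, 626, 626]  (all equal)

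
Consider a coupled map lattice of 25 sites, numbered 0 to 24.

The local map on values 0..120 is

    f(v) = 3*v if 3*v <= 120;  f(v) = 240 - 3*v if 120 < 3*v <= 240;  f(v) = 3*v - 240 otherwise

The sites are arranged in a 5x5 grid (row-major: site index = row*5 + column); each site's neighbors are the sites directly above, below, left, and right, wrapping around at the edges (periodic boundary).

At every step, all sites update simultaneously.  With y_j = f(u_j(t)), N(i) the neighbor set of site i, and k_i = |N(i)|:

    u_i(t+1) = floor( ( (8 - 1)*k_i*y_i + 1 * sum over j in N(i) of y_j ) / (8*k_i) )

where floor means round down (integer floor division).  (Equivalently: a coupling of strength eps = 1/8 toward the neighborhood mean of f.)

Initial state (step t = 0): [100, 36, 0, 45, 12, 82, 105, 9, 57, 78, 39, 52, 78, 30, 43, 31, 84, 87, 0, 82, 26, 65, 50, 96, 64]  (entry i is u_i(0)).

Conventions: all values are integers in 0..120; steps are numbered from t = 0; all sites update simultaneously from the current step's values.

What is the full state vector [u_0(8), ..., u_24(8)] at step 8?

Answer: [27, 55, 64, 20, 77, 7, 62, 82, 72, 33, 108, 15, 15, 85, 81, 41, 43, 49, 42, 98, 56, 32, 46, 15, 52]

Derivation:
t=0: [100, 36, 0, 45, 12, 82, 105, 9, 57, 78, 39, 52, 78, 30, 43, 31, 84, 87, 0, 82, 26, 65, 50, 96, 64]
t=1: [59, 100, 10, 96, 38, 13, 72, 28, 67, 12, 111, 80, 12, 84, 103, 88, 18, 21, 5, 13, 75, 48, 82, 49, 47]
t=2: [62, 59, 32, 50, 107, 40, 26, 77, 39, 39, 85, 6, 36, 15, 66, 27, 52, 58, 19, 40, 21, 88, 14, 86, 94]
t=3: [57, 63, 90, 88, 80, 113, 74, 20, 110, 113, 21, 24, 98, 49, 46, 79, 79, 66, 57, 111, 61, 28, 43, 22, 45]
t=4: [66, 50, 33, 26, 9, 94, 24, 58, 87, 95, 63, 67, 55, 91, 100, 9, 8, 44, 69, 90, 58, 80, 104, 67, 98]
t=5: [43, 85, 96, 74, 30, 43, 70, 66, 25, 44, 49, 41, 73, 34, 57, 28, 26, 100, 35, 31, 61, 7, 70, 41, 52]
t=6: [105, 19, 45, 26, 88, 107, 35, 42, 74, 105, 93, 109, 28, 97, 72, 83, 77, 59, 103, 92, 59, 24, 33, 109, 84]
t=7: [72, 61, 102, 75, 28, 80, 102, 109, 25, 70, 40, 83, 83, 50, 27, 12, 15, 63, 67, 35, 60, 70, 96, 84, 17]
t=8: [27, 55, 64, 20, 77, 7, 62, 82, 72, 33, 108, 15, 15, 85, 81, 41, 43, 49, 42, 98, 56, 32, 46, 15, 52]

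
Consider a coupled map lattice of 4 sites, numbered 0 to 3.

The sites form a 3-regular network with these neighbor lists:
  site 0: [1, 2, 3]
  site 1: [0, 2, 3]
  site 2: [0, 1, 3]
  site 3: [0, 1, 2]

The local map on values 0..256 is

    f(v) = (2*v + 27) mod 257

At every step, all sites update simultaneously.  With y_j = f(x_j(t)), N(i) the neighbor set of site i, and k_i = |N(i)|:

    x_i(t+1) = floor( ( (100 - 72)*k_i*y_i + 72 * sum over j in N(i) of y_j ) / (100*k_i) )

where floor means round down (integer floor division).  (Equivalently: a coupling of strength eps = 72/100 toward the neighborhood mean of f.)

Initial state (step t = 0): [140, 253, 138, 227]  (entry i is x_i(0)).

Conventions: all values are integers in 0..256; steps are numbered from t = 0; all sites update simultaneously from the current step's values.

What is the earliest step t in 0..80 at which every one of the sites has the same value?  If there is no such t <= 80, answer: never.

Answer: 3
Key observation: Synchronization is absorbing here: once all sites are equal they stay equal, and step 3 is the first all-equal step.

Derivation:
t=0: [140, 253, 138, 227]  (not all equal)
t=1: [83, 82, 83, 90]  (not all equal)
t=2: [195, 195, 195, 196]  (not all equal)
t=3: [160, 160, 160, 160]  (all equal)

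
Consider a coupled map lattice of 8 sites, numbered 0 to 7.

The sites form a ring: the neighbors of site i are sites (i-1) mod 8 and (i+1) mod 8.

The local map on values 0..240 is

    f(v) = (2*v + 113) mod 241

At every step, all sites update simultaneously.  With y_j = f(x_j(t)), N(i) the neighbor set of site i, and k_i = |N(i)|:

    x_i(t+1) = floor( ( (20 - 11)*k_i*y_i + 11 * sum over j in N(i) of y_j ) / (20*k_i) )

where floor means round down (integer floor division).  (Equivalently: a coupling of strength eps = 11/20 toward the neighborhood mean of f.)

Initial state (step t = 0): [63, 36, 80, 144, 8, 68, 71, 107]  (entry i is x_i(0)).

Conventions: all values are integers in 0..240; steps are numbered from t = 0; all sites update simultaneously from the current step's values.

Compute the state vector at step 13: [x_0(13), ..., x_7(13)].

Answer: [196, 149, 97, 76, 94, 122, 162, 178]

Derivation:
t=0: [63, 36, 80, 144, 8, 68, 71, 107]
t=1: [182, 157, 109, 116, 104, 42, 32, 108]
t=2: [181, 173, 120, 93, 118, 159, 158, 153]
t=3: [214, 193, 126, 86, 116, 166, 185, 196]
t=4: [37, 57, 72, 82, 115, 120, 62, 26]
t=5: [191, 157, 79, 48, 86, 143, 182, 190]
t=6: [60, 95, 122, 114, 120, 148, 152, 73]
t=7: [126, 123, 96, 107, 124, 154, 130, 120]
t=8: [119, 104, 84, 89, 127, 150, 139, 120]
t=9: [102, 77, 53, 68, 117, 153, 145, 121]
t=10: [72, 92, 107, 92, 98, 153, 153, 116]
t=11: [51, 53, 69, 67, 94, 147, 157, 100]
t=12: [176, 160, 66, 21, 74, 142, 149, 142]
t=13: [196, 149, 97, 76, 94, 122, 162, 178]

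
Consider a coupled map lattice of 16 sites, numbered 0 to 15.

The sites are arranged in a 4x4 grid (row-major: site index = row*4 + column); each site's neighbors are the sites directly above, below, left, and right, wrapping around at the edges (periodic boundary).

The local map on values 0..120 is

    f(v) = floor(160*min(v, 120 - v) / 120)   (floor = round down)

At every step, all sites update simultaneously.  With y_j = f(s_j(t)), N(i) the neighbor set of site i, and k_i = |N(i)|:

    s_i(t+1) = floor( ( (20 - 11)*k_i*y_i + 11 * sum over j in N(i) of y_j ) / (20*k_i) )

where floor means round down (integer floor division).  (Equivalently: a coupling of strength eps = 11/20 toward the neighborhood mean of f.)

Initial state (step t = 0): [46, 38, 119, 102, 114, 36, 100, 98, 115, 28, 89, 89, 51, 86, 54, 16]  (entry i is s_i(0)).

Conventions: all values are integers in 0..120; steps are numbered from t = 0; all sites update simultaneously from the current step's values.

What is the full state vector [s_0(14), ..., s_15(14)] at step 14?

Simulating step by step:
t=0: [46, 38, 119, 102, 114, 36, 100, 98, 115, 28, 89, 89, 51, 86, 54, 16]
t=1: [48, 43, 24, 26, 23, 38, 28, 26, 23, 35, 42, 31, 48, 51, 47, 37]
t=2: [54, 55, 40, 39, 37, 45, 40, 34, 38, 48, 50, 41, 57, 62, 56, 49]
t=3: [66, 68, 58, 55, 53, 59, 54, 48, 55, 63, 63, 55, 70, 74, 69, 64]
t=4: [70, 70, 73, 72, 70, 74, 72, 68, 72, 73, 73, 72, 68, 65, 70, 71]
t=5: [66, 65, 63, 64, 65, 62, 63, 66, 64, 63, 63, 64, 67, 69, 65, 65]
t=6: [72, 73, 74, 73, 73, 75, 75, 73, 73, 74, 75, 73, 70, 70, 73, 72]
t=7: [63, 62, 61, 62, 62, 60, 60, 61, 62, 61, 60, 62, 64, 64, 62, 63]
t=8: [76, 77, 77, 77, 77, 78, 79, 77, 76, 77, 78, 77, 74, 75, 77, 76]
t=9: [58, 57, 56, 57, 57, 56, 55, 56, 58, 57, 56, 57, 59, 58, 57, 58]
t=10: [76, 75, 74, 75, 75, 74, 73, 74, 76, 75, 74, 75, 77, 76, 75, 76]
t=11: [58, 59, 60, 59, 59, 60, 61, 60, 58, 59, 60, 59, 57, 58, 59, 58]
t=12: [77, 78, 78, 78, 78, 78, 79, 78, 77, 78, 78, 78, 76, 77, 78, 77]
t=13: [56, 56, 55, 56, 56, 55, 55, 55, 56, 56, 55, 56, 57, 56, 56, 56]
t=14: [74, 73, 73, 73, 73, 73, 73, 73, 74, 73, 73, 73, 74, 74, 73, 74]

Answer: [74, 73, 73, 73, 73, 73, 73, 73, 74, 73, 73, 73, 74, 74, 73, 74]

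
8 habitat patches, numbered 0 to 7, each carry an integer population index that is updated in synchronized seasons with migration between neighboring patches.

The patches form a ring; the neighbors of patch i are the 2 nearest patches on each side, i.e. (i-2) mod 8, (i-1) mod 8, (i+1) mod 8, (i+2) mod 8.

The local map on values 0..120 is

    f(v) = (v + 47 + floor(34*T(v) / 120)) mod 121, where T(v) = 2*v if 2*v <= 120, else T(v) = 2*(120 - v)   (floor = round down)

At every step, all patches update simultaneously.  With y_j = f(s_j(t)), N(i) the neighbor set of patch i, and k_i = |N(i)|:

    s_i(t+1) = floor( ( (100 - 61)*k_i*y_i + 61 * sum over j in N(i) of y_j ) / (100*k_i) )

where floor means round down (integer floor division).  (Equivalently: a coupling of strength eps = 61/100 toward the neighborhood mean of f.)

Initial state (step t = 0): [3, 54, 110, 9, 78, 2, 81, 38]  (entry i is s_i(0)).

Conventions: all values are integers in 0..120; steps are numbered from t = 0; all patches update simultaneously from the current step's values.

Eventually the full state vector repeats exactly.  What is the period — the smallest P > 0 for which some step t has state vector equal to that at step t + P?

Simulating step by step:
t=0: [3, 54, 110, 9, 78, 2, 81, 38]
t=1: [48, 43, 38, 43, 38, 53, 46, 62]
t=2: [55, 81, 92, 95, 94, 58, 67, 44]
t=3: [35, 41, 29, 30, 29, 37, 35, 57]
t=4: [88, 89, 96, 97, 95, 86, 86, 69]
t=5: [30, 31, 34, 34, 33, 31, 30, 28]
t=6: [94, 95, 98, 98, 97, 95, 94, 92]
t=7: [34, 34, 35, 35, 35, 34, 34, 33]
t=8: [99, 100, 100, 100, 100, 100, 99, 99]
t=9: [36, 36, 36, 37, 36, 36, 36, 36]
t=10: [103, 103, 103, 103, 103, 103, 103, 103]
t=11: [38, 38, 38, 38, 38, 38, 38, 38]
t=12: [106, 106, 106, 106, 106, 106, 106, 106]
t=13: [39, 39, 39, 39, 39, 39, 39, 39]
t=14: [108, 108, 108, 108, 108, 108, 108, 108]
t=15: [40, 40, 40, 40, 40, 40, 40, 40]
t=16: [109, 109, 109, 109, 109, 109, 109, 109]
t=17: [41, 41, 41, 41, 41, 41, 41, 41]
t=18: [111, 111, 111, 111, 111, 111, 111, 111]
t=19: [42, 42, 42, 42, 42, 42, 42, 42]
t=20: [112, 112, 112, 112, 112, 112, 112, 112]
t=21: [42, 42, 42, 42, 42, 42, 42, 42]

Answer: 2
Key observation: The state at step 19, [42, 42, 42, 42, 42, 42, 42, 42], reappears at step 21 — and no state repeats earlier — so the cycle the system enters has period 2.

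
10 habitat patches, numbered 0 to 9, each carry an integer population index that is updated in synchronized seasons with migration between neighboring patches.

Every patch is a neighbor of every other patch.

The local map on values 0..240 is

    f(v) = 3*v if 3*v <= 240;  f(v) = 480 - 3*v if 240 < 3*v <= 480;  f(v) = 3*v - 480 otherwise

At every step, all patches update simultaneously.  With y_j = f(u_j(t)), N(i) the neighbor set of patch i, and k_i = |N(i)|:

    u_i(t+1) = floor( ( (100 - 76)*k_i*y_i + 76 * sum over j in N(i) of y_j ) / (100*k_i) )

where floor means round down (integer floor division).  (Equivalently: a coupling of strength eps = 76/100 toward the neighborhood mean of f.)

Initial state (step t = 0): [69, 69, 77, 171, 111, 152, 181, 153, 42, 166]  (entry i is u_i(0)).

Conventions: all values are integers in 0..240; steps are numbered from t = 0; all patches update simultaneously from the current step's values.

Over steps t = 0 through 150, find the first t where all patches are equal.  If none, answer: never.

Answer: 6
Key observation: Synchronization is absorbing here: once all patches are equal they stay equal, and step 6 is the first all-equal step.

Derivation:
t=0: [69, 69, 77, 171, 111, 152, 181, 153, 42, 166]  (not all equal)
t=1: [123, 123, 126, 96, 113, 94, 100, 94, 110, 93]  (not all equal)
t=2: [151, 151, 149, 163, 155, 164, 161, 164, 157, 165]  (not all equal)
t=3: [17, 17, 18, 15, 16, 15, 14, 15, 15, 16]  (not all equal)
t=4: [47, 47, 48, 47, 47, 47, 46, 47, 47, 47]  (not all equal)
t=5: [141, 141, 141, 141, 141, 141, 140, 141, 141, 141]  (not all equal)
t=6: [57, 57, 57, 57, 57, 57, 57, 57, 57, 57]  (all equal)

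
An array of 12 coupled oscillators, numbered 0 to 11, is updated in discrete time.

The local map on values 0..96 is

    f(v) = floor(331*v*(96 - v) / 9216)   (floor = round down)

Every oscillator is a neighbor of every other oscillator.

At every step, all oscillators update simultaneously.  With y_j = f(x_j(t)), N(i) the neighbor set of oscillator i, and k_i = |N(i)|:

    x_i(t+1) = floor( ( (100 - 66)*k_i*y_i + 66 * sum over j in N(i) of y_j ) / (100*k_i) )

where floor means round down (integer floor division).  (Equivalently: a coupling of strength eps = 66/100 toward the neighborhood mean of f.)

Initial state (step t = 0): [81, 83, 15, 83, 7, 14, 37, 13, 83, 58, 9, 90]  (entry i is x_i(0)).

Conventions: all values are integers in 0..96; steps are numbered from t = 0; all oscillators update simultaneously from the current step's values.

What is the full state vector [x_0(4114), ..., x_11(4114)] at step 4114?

Answer: [80, 80, 80, 80, 80, 80, 80, 80, 80, 80, 80, 80]
Key observation: The state at step 4, [82, 82, 82, 82, 82, 82, 82, 82, 82, 82, 82, 82], reappears at step 8: the system is in a cycle of period 4 from step 4 on.  Therefore the state at step 4114 equals the state at step 4 + ((4114 - 4) mod 4) = 6, which is [80, 80, 80, 80, 80, 80, 80, 80, 80, 80, 80, 80].

Derivation:
t=0: [81, 83, 15, 83, 7, 14, 37, 13, 83, 58, 9, 90]
t=1: [42, 40, 42, 40, 36, 41, 52, 40, 40, 52, 38, 35]
t=2: [80, 79, 80, 79, 79, 79, 80, 79, 79, 80, 79, 78]
t=3: [46, 47, 46, 47, 47, 47, 46, 47, 47, 46, 47, 47]
t=4: [82, 82, 82, 82, 82, 82, 82, 82, 82, 82, 82, 82]
t=5: [41, 41, 41, 41, 41, 41, 41, 41, 41, 41, 41, 41]
t=6: [80, 80, 80, 80, 80, 80, 80, 80, 80, 80, 80, 80]
t=7: [45, 45, 45, 45, 45, 45, 45, 45, 45, 45, 45, 45]
t=8: [82, 82, 82, 82, 82, 82, 82, 82, 82, 82, 82, 82]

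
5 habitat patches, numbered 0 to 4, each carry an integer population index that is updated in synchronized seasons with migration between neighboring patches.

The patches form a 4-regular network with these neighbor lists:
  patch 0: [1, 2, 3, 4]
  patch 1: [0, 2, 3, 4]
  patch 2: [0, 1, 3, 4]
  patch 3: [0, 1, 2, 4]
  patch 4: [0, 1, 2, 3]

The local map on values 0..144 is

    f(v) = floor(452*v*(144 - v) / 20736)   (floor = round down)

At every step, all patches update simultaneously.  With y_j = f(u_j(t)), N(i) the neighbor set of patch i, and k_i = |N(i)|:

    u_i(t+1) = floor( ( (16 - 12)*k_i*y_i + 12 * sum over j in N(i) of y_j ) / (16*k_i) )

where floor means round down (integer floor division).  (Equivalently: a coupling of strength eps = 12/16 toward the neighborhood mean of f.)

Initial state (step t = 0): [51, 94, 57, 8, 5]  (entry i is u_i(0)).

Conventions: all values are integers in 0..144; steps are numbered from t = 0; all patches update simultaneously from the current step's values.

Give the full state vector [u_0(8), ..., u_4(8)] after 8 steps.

Simulating step by step:
t=0: [51, 94, 57, 8, 5]
t=1: [72, 72, 72, 67, 66]
t=2: [112, 112, 112, 112, 112]
t=3: [78, 78, 78, 78, 78]
t=4: [112, 112, 112, 112, 112]
t=5: [78, 78, 78, 78, 78]
t=6: [112, 112, 112, 112, 112]
t=7: [78, 78, 78, 78, 78]
t=8: [112, 112, 112, 112, 112]

Answer: [112, 112, 112, 112, 112]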